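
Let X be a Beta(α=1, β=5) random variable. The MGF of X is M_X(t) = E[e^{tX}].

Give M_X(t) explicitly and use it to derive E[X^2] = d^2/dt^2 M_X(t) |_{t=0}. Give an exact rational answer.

M_X(t) = ₁F₁(1; 6; t)
D^2[M](t) = ₁F₁(3; 8; t)/21

E[X^2] = D^2[M](0) = 1/21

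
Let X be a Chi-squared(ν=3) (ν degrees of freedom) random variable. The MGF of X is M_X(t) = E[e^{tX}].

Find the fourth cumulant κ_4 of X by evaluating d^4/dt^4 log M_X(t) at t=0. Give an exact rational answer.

κ_4 = K′′′′(0) = 144

M_X(t) = (1 - 2*t)^(-3/2)
K_X(t) = log M_X(t) = -3*log(1 - 2*t)/2
K′(t) = -3/(2*t - 1)
K′′(t) = 6/(4*t^2 - 4*t + 1)
K′′′(t) = -24/(8*t^3 - 12*t^2 + 6*t - 1)
K′′′′(t) = 144/(16*t^4 - 32*t^3 + 24*t^2 - 8*t + 1)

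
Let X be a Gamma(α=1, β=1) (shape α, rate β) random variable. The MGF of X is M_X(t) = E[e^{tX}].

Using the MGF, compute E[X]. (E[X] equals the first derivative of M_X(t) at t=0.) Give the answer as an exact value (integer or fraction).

M_X(t) = 1/(1 - t)
dM/dt = 1/(t^2 - 2*t + 1)

E[X] = dM/dt |_{t=0} = 1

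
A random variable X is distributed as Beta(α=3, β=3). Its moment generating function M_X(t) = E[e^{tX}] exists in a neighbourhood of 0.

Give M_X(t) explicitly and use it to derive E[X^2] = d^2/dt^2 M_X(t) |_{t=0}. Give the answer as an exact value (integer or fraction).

M_X(t) = ₁F₁(3; 6; t)
dM/dt = ₁F₁(4; 7; t)/2
d^2M/dt^2 = 2*₁F₁(5; 8; t)/7

E[X^2] = d^2M/dt^2 |_{t=0} = 2/7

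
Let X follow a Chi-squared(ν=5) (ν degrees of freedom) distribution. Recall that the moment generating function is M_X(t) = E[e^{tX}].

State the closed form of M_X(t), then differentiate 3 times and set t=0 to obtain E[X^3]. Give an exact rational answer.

E[X^3] = d^3M/dt^3 |_{t=0} = 315

M_X(t) = (1 - 2*t)^(-5/2)
dM/dt = -5/(8*t^3*√(1 - 2*t) - 12*t^2*√(1 - 2*t) + 6*t*√(1 - 2*t) - √(1 - 2*t))
d^2M/dt^2 = 35/(16*t^4*√(1 - 2*t) - 32*t^3*√(1 - 2*t) + 24*t^2*√(1 - 2*t) - 8*t*√(1 - 2*t) + √(1 - 2*t))
d^3M/dt^3 = -315/(32*t^5*√(1 - 2*t) - 80*t^4*√(1 - 2*t) + 80*t^3*√(1 - 2*t) - 40*t^2*√(1 - 2*t) + 10*t*√(1 - 2*t) - √(1 - 2*t))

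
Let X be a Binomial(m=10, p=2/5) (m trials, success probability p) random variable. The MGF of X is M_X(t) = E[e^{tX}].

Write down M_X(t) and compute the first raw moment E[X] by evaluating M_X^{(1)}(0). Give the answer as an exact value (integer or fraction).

E[X] = M′(0) = 4

M_X(t) = (2*e^(t)/5 + 3/5)^10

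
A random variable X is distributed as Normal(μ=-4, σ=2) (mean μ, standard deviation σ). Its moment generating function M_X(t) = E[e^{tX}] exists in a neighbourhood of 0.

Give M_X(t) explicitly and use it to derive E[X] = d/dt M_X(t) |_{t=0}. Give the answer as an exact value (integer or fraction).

E[X] = M′(0) = -4

M_X(t) = e^(2*t^2 - 4*t)
M′(t) = 4*t*e^(-4*t)*e^(2*t^2) - 4*e^(-4*t)*e^(2*t^2)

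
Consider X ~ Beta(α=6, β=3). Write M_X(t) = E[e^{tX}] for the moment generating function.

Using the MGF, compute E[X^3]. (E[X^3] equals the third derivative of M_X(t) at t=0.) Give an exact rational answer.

E[X^3] = D^3[M](0) = 56/165

M_X(t) = ₁F₁(6; 9; t)
D^3[M](t) = 56*₁F₁(9; 12; t)/165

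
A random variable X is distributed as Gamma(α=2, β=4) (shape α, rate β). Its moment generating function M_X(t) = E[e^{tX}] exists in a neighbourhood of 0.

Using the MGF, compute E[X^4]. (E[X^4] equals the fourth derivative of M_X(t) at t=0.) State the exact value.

M_X(t) = 16/(4 - t)^2
dM/dt = -32/(t^3 - 12*t^2 + 48*t - 64)
d^2M/dt^2 = 96/(t^4 - 16*t^3 + 96*t^2 - 256*t + 256)
d^3M/dt^3 = -384/(t^5 - 20*t^4 + 160*t^3 - 640*t^2 + 1280*t - 1024)
d^4M/dt^4 = 1920/(t^6 - 24*t^5 + 240*t^4 - 1280*t^3 + 3840*t^2 - 6144*t + 4096)

E[X^4] = d^4M/dt^4 |_{t=0} = 15/32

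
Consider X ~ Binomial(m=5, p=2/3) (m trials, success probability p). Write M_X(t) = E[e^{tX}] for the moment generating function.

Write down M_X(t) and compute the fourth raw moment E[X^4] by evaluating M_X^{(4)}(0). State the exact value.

M_X(t) = (2*e^(t)/3 + 1/3)^5
M^(4)(t) = 20000*e^(5*t)/243 + 20480*e^(4*t)/243 + 80*e^(3*t)/3 + 640*e^(2*t)/243 + 10*e^(t)/243

E[X^4] = M^(4)(0) = 5290/27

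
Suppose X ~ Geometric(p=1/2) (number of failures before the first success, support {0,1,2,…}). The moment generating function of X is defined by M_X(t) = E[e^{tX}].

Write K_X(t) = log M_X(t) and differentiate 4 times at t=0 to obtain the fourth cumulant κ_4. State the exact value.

M_X(t) = 1/(2*(1 - e^(t)/2))
K_X(t) = log M_X(t) = -log(1 - e^(t)/2) - log(2)
D^4[K](t) = (2*e^(3*t) + 16*e^(2*t) + 8*e^(t))/(e^(4*t) - 8*e^(3*t) + 24*e^(2*t) - 32*e^(t) + 16)

κ_4 = D^4[K](0) = 26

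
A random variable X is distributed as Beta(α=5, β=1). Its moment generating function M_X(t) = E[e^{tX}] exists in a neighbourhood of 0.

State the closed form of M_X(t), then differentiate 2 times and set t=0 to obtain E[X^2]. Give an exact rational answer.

E[X^2] = D^2[M](0) = 5/7

M_X(t) = ₁F₁(5; 6; t)
D^2[M](t) = 5*₁F₁(7; 8; t)/7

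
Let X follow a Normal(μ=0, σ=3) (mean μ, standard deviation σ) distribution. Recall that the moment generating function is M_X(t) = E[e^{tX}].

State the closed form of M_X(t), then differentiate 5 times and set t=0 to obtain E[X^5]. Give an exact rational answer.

E[X^5] = M^(5)(0) = 0

M_X(t) = e^(9*t^2/2)
M^(5)(t) = 59049*t^5*e^(9*t^2/2) + 65610*t^3*e^(9*t^2/2) + 10935*t*e^(9*t^2/2)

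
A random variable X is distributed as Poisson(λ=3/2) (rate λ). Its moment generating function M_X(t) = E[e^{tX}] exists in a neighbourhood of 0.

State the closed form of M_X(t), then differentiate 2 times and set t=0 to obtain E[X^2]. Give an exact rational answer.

M_X(t) = e^(3*e^(t)/2 - 3/2)
M^(2)(t) = (9*e^(2*t)*e^(3*e^(t)/2) + 6*e^(t)*e^(3*e^(t)/2))*e^(-3/2)/4

E[X^2] = M^(2)(0) = 15/4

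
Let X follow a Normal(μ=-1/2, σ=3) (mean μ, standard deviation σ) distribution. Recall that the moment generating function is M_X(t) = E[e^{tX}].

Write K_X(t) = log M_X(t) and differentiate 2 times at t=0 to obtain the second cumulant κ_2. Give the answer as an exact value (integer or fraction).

M_X(t) = e^(9*t^2/2 - t/2)
K_X(t) = log M_X(t) = 9*t^2/2 - t/2
D^2[K](t) = 9

κ_2 = D^2[K](0) = 9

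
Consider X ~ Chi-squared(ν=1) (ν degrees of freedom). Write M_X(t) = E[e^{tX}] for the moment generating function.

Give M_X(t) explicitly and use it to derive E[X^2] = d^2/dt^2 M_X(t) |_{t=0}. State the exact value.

M_X(t) = 1/√(1 - 2*t)
M^(2)(t) = 3/(4*t^2*√(1 - 2*t) - 4*t*√(1 - 2*t) + √(1 - 2*t))

E[X^2] = M^(2)(0) = 3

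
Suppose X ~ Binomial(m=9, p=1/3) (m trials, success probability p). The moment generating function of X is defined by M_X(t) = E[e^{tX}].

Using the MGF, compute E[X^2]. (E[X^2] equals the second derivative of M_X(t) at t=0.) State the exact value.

E[X^2] = D^2[M](0) = 11

M_X(t) = (e^(t)/3 + 2/3)^9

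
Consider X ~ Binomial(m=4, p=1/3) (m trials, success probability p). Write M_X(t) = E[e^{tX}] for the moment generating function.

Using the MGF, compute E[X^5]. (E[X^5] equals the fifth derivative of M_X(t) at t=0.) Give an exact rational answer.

E[X^5] = D^5[M](0) = 1256/27

M_X(t) = (e^(t)/3 + 2/3)^4
D^5[M](t) = 1024*e^(4*t)/81 + 24*e^(3*t) + 256*e^(2*t)/27 + 32*e^(t)/81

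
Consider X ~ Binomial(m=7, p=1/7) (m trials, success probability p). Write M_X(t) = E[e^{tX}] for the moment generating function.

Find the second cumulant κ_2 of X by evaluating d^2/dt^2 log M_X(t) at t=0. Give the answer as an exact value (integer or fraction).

κ_2 = D^2[K](0) = 6/7

M_X(t) = (e^(t)/7 + 6/7)^7
K_X(t) = log M_X(t) = 7*log(e^(t)/7 + 6/7)
D^2[K](t) = 42*e^(t)/(e^(2*t) + 12*e^(t) + 36)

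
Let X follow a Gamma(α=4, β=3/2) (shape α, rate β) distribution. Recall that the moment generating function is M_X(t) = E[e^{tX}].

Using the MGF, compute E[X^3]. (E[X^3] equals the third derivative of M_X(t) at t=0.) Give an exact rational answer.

E[X^3] = M^(3)(0) = 320/9

M_X(t) = 81/(16*(3/2 - t)^4)
M^(3)(t) = -77760/(128*t^7 - 1344*t^6 + 6048*t^5 - 15120*t^4 + 22680*t^3 - 20412*t^2 + 10206*t - 2187)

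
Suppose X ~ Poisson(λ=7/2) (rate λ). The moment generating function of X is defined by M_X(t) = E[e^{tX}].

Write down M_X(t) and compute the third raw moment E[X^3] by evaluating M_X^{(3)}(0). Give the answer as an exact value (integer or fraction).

M_X(t) = e^(7*e^(t)/2 - 7/2)
M^(3)(t) = (343*e^(3*t)*e^(7*e^(t)/2) + 294*e^(2*t)*e^(7*e^(t)/2) + 28*e^(t)*e^(7*e^(t)/2))*e^(-7/2)/8

E[X^3] = M^(3)(0) = 665/8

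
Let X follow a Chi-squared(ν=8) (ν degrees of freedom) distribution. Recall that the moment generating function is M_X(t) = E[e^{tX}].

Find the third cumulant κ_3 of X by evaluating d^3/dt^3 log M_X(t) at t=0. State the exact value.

κ_3 = d^3K/dt^3 |_{t=0} = 64

M_X(t) = (1 - 2*t)^(-4)
K_X(t) = log M_X(t) = -4*log(1 - 2*t)
dK/dt = -8/(2*t - 1)
d^2K/dt^2 = 16/(4*t^2 - 4*t + 1)
d^3K/dt^3 = -64/(8*t^3 - 12*t^2 + 6*t - 1)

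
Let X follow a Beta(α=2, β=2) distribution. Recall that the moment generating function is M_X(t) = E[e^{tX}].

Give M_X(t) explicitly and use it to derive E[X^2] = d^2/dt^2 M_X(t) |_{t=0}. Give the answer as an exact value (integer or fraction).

M_X(t) = ₁F₁(2; 4; t)
M^(2)(t) = 3*₁F₁(4; 6; t)/10

E[X^2] = M^(2)(0) = 3/10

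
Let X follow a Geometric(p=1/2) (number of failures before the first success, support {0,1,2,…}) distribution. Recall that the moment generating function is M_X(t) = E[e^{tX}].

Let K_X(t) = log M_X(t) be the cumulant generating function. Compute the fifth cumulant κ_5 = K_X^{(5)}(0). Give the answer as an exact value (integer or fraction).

M_X(t) = 1/(2*(1 - e^(t)/2))
K_X(t) = log M_X(t) = -log(1 - e^(t)/2) - log(2)
dK/dt = -e^(t)/(e^(t) - 2)
d^2K/dt^2 = 2*e^(t)/(e^(2*t) - 4*e^(t) + 4)
d^3K/dt^3 = (-2*e^(2*t) - 4*e^(t))/(e^(3*t) - 6*e^(2*t) + 12*e^(t) - 8)
d^4K/dt^4 = (2*e^(3*t) + 16*e^(2*t) + 8*e^(t))/(e^(4*t) - 8*e^(3*t) + 24*e^(2*t) - 32*e^(t) + 16)
d^5K/dt^5 = (-2*e^(4*t) - 44*e^(3*t) - 88*e^(2*t) - 16*e^(t))/(e^(5*t) - 10*e^(4*t) + 40*e^(3*t) - 80*e^(2*t) + 80*e^(t) - 32)

κ_5 = d^5K/dt^5 |_{t=0} = 150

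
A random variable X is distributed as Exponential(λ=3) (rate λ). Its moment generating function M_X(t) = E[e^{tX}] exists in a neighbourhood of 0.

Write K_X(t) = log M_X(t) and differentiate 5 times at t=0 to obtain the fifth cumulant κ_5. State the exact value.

κ_5 = K′′′′′(0) = 8/81

M_X(t) = 3/(3 - t)
K_X(t) = log M_X(t) = -log(3 - t) + log(3)
K′(t) = -1/(t - 3)
K′′(t) = 1/(t^2 - 6*t + 9)
K′′′(t) = -2/(t^3 - 9*t^2 + 27*t - 27)
K′′′′(t) = 6/(t^4 - 12*t^3 + 54*t^2 - 108*t + 81)
K′′′′′(t) = -24/(t^5 - 15*t^4 + 90*t^3 - 270*t^2 + 405*t - 243)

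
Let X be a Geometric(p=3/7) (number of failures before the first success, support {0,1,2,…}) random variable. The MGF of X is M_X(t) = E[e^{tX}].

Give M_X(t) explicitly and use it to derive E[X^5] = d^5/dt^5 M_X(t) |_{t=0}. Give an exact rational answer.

M_X(t) = 3/(7*(1 - 4*e^(t)/7))

E[X^5] = M^(5)(0) = 135628/81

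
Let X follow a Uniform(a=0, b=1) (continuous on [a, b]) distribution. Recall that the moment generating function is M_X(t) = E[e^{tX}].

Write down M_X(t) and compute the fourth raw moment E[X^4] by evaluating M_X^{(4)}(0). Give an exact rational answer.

E[X^4] = M^(4)(0) = 1/5

M_X(t) = (e^(t) - 1)/t
M^(4)(t) = (t^4*e^(t) - 4*t^3*e^(t) + 12*t^2*e^(t) - 24*t*e^(t) + 24*e^(t) - 24)/t^5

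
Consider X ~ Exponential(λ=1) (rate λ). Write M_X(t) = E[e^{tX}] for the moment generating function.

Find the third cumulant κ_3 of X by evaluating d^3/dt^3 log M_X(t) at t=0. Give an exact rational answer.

M_X(t) = 1/(1 - t)
K_X(t) = log M_X(t) = -log(1 - t)
K′(t) = -1/(t - 1)
K′′(t) = 1/(t^2 - 2*t + 1)
K′′′(t) = -2/(t^3 - 3*t^2 + 3*t - 1)

κ_3 = K′′′(0) = 2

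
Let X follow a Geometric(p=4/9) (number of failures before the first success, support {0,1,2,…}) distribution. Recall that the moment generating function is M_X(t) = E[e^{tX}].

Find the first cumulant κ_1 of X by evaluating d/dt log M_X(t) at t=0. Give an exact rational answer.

κ_1 = K′(0) = 5/4

M_X(t) = 4/(9*(1 - 5*e^(t)/9))
K_X(t) = log M_X(t) = -log(1 - 5*e^(t)/9) - 2*log(3) + 2*log(2)
K′(t) = -5*e^(t)/(5*e^(t) - 9)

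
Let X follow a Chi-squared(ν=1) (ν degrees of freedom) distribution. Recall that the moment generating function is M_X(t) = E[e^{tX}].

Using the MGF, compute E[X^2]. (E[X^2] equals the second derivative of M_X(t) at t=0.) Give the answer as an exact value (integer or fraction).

M_X(t) = 1/√(1 - 2*t)
M′(t) = -1/(2*t*√(1 - 2*t) - √(1 - 2*t))
M′′(t) = 3/(4*t^2*√(1 - 2*t) - 4*t*√(1 - 2*t) + √(1 - 2*t))

E[X^2] = M′′(0) = 3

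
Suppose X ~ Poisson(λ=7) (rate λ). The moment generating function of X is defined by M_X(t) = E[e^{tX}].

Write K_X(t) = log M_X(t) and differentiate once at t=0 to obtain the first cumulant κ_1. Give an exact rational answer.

M_X(t) = e^(7*e^(t) - 7)
K_X(t) = log M_X(t) = 7*e^(t) - 7
K′(t) = 7*e^(t)

κ_1 = K′(0) = 7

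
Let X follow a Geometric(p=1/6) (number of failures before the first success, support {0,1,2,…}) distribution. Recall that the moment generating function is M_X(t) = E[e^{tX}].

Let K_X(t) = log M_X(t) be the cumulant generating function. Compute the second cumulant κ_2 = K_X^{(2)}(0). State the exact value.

M_X(t) = 1/(6*(1 - 5*e^(t)/6))
K_X(t) = log M_X(t) = -log(1 - 5*e^(t)/6) - log(6)
dK/dt = -5*e^(t)/(5*e^(t) - 6)
d^2K/dt^2 = 30*e^(t)/(25*e^(2*t) - 60*e^(t) + 36)

κ_2 = d^2K/dt^2 |_{t=0} = 30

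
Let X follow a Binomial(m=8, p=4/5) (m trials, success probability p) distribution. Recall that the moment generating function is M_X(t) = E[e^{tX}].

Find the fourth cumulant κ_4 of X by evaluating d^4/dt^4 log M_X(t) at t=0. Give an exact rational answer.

κ_4 = D^4[K](0) = 32/625

M_X(t) = (4*e^(t)/5 + 1/5)^8
K_X(t) = log M_X(t) = 8*log(4*e^(t)/5 + 1/5)
D^4[K](t) = (512*e^(3*t) - 512*e^(2*t) + 32*e^(t))/(256*e^(4*t) + 256*e^(3*t) + 96*e^(2*t) + 16*e^(t) + 1)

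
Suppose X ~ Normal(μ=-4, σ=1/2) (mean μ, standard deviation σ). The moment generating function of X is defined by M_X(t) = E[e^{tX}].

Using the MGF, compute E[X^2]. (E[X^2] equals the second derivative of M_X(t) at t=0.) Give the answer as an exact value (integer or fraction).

M_X(t) = e^(t^2/8 - 4*t)
D^2[M](t) = (t^2*e^(t^2/8) - 32*t*e^(t^2/8) + 260*e^(t^2/8))*e^(-4*t)/16

E[X^2] = D^2[M](0) = 65/4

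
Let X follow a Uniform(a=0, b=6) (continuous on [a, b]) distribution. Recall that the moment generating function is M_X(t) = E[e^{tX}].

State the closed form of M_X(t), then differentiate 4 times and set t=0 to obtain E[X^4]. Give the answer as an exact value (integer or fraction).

M_X(t) = (e^(6*t) - 1)/(6*t)
M′(t) = (6*t*e^(6*t) - e^(6*t) + 1)/(6*t^2)
M′′(t) = (18*t^2*e^(6*t) - 6*t*e^(6*t) + e^(6*t) - 1)/(3*t^3)
M′′′(t) = (36*t^3*e^(6*t) - 18*t^2*e^(6*t) + 6*t*e^(6*t) - e^(6*t) + 1)/t^4
M′′′′(t) = (216*t^4*e^(6*t) - 144*t^3*e^(6*t) + 72*t^2*e^(6*t) - 24*t*e^(6*t) + 4*e^(6*t) - 4)/t^5

E[X^4] = M′′′′(0) = 1296/5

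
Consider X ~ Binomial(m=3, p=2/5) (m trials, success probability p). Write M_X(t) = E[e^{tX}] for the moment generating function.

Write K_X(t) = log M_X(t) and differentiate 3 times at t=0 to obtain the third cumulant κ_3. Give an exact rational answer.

M_X(t) = (2*e^(t)/5 + 3/5)^3
K_X(t) = log M_X(t) = 3*log(2*e^(t)/5 + 3/5)
K^(3)(t) = (-36*e^(2*t) + 54*e^(t))/(8*e^(3*t) + 36*e^(2*t) + 54*e^(t) + 27)

κ_3 = K^(3)(0) = 18/125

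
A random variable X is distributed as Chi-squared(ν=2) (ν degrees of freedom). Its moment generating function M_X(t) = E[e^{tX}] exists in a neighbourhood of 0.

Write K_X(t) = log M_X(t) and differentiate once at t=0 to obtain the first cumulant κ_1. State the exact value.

M_X(t) = 1/(1 - 2*t)
K_X(t) = log M_X(t) = -log(1 - 2*t)
D[K](t) = -2/(2*t - 1)

κ_1 = D[K](0) = 2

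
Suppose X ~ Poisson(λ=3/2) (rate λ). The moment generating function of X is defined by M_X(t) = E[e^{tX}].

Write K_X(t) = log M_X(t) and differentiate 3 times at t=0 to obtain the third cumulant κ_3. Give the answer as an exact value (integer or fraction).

κ_3 = K′′′(0) = 3/2

M_X(t) = e^(3*e^(t)/2 - 3/2)
K_X(t) = log M_X(t) = 3*e^(t)/2 - 3/2
K′(t) = 3*e^(t)/2
K′′(t) = 3*e^(t)/2
K′′′(t) = 3*e^(t)/2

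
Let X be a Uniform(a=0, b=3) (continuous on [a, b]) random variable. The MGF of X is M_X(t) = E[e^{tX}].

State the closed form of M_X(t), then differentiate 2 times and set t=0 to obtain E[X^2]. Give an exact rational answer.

E[X^2] = M^(2)(0) = 3

M_X(t) = (e^(3*t) - 1)/(3*t)
M^(2)(t) = (9*t^2*e^(3*t) - 6*t*e^(3*t) + 2*e^(3*t) - 2)/(3*t^3)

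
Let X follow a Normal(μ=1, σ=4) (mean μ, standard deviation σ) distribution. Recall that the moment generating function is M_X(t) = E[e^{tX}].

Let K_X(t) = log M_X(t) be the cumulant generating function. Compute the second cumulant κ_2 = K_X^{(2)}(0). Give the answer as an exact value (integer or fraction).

κ_2 = D^2[K](0) = 16

M_X(t) = e^(8*t^2 + t)
K_X(t) = log M_X(t) = 8*t^2 + t
D^2[K](t) = 16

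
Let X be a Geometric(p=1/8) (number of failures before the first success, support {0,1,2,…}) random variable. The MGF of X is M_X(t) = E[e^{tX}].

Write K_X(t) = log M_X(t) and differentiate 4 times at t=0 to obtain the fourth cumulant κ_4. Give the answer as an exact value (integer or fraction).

κ_4 = K′′′′(0) = 18872

M_X(t) = 1/(8*(1 - 7*e^(t)/8))
K_X(t) = log M_X(t) = -log(1 - 7*e^(t)/8) - 3*log(2)
K′(t) = -7*e^(t)/(7*e^(t) - 8)
K′′(t) = 56*e^(t)/(49*e^(2*t) - 112*e^(t) + 64)
K′′′(t) = (-392*e^(2*t) - 448*e^(t))/(343*e^(3*t) - 1176*e^(2*t) + 1344*e^(t) - 512)
K′′′′(t) = (2744*e^(3*t) + 12544*e^(2*t) + 3584*e^(t))/(2401*e^(4*t) - 10976*e^(3*t) + 18816*e^(2*t) - 14336*e^(t) + 4096)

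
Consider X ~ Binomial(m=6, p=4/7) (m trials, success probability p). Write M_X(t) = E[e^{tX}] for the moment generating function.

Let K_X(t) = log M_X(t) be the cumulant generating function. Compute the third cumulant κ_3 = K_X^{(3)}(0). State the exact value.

M_X(t) = (4*e^(t)/7 + 3/7)^6
K_X(t) = log M_X(t) = 6*log(4*e^(t)/7 + 3/7)
K′(t) = 24*e^(t)/(4*e^(t) + 3)
K′′(t) = 72*e^(t)/(16*e^(2*t) + 24*e^(t) + 9)
K′′′(t) = (-288*e^(2*t) + 216*e^(t))/(64*e^(3*t) + 144*e^(2*t) + 108*e^(t) + 27)

κ_3 = K′′′(0) = -72/343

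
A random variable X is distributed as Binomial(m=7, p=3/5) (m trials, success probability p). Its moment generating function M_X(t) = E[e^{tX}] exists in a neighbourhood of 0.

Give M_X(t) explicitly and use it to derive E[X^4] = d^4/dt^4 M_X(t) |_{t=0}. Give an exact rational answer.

E[X^4] = D^4[M](0) = 61383/125

M_X(t) = (3*e^(t)/5 + 2/5)^7
D^4[M](t) = 5250987*e^(7*t)/78125 + 13226976*e^(6*t)/78125 + 20412*e^(5*t)/125 + 1161216*e^(4*t)/15625 + 244944*e^(3*t)/15625 + 96768*e^(2*t)/78125 + 1344*e^(t)/78125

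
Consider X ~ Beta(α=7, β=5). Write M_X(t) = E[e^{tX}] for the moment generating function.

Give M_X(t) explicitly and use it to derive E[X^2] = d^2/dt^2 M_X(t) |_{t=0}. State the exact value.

E[X^2] = d^2M/dt^2 |_{t=0} = 14/39

M_X(t) = ₁F₁(7; 12; t)
dM/dt = 7*₁F₁(8; 13; t)/12
d^2M/dt^2 = 14*₁F₁(9; 14; t)/39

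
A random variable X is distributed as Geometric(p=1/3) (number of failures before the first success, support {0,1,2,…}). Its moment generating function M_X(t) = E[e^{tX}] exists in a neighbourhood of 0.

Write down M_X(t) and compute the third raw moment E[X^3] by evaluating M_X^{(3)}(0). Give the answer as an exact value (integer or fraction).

E[X^3] = d^3M/dt^3 |_{t=0} = 74

M_X(t) = 1/(3*(1 - 2*e^(t)/3))
dM/dt = 2*e^(t)/(4*e^(2*t) - 12*e^(t) + 9)
d^2M/dt^2 = (-4*e^(2*t) - 6*e^(t))/(8*e^(3*t) - 36*e^(2*t) + 54*e^(t) - 27)
d^3M/dt^3 = (8*e^(3*t) + 48*e^(2*t) + 18*e^(t))/(16*e^(4*t) - 96*e^(3*t) + 216*e^(2*t) - 216*e^(t) + 81)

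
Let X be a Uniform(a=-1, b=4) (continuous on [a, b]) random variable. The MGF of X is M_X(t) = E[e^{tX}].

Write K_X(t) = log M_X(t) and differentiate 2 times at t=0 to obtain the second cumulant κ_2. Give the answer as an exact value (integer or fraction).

κ_2 = K^(2)(0) = 25/12

M_X(t) = (e^(4*t) - e^(-t))/(5*t)
K_X(t) = log M_X(t) = -log(t) + log(e^(4*t) - e^(-t)) - log(5)
K^(2)(t) = (-25*t^2*e^(5*t) + e^(10*t) - 2*e^(5*t) + 1)/(t^2*e^(10*t) - 2*t^2*e^(5*t) + t^2)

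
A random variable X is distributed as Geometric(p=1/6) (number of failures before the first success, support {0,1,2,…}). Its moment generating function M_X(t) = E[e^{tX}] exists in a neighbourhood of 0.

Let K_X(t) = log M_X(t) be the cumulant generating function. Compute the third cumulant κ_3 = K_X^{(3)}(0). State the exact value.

M_X(t) = 1/(6*(1 - 5*e^(t)/6))
K_X(t) = log M_X(t) = -log(1 - 5*e^(t)/6) - log(6)
K′(t) = -5*e^(t)/(5*e^(t) - 6)
K′′(t) = 30*e^(t)/(25*e^(2*t) - 60*e^(t) + 36)
K′′′(t) = (-150*e^(2*t) - 180*e^(t))/(125*e^(3*t) - 450*e^(2*t) + 540*e^(t) - 216)

κ_3 = K′′′(0) = 330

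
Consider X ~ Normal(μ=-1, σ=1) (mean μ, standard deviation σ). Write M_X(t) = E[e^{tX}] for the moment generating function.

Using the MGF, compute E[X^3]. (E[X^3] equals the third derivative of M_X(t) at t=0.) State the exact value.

E[X^3] = D^3[M](0) = -4

M_X(t) = e^(t^2/2 - t)
D^3[M](t) = (t^3*e^(t^2/2) - 3*t^2*e^(t^2/2) + 6*t*e^(t^2/2) - 4*e^(t^2/2))*e^(-t)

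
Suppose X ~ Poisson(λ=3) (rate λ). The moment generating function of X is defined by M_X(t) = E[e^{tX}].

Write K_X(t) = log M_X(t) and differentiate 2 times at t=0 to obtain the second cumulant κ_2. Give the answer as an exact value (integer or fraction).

M_X(t) = e^(3*e^(t) - 3)
K_X(t) = log M_X(t) = 3*e^(t) - 3
K^(2)(t) = 3*e^(t)

κ_2 = K^(2)(0) = 3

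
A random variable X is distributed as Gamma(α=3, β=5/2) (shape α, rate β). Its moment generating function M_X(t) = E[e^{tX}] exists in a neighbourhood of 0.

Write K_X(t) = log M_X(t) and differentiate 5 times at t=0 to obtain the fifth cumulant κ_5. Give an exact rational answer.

κ_5 = K^(5)(0) = 2304/3125

M_X(t) = 125/(8*(5/2 - t)^3)
K_X(t) = log M_X(t) = -3*log(5/2 - t) - 3*log(2) + 3*log(5)
K^(5)(t) = -2304/(32*t^5 - 400*t^4 + 2000*t^3 - 5000*t^2 + 6250*t - 3125)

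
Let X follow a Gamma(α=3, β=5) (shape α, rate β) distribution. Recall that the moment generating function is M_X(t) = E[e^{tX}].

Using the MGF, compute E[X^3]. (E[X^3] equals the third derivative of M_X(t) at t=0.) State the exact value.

E[X^3] = D^3[M](0) = 12/25

M_X(t) = 125/(5 - t)^3
D^3[M](t) = 7500/(t^6 - 30*t^5 + 375*t^4 - 2500*t^3 + 9375*t^2 - 18750*t + 15625)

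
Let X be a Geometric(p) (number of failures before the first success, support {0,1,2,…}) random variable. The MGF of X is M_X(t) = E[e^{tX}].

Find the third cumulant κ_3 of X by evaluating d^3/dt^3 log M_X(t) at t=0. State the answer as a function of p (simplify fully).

κ_3 = K′′′(0) = (p^2 - 3*p + 2)/p^3

M_X(t) = p/(-(1 - p)*e^(t) + 1)
K_X(t) = log M_X(t) = log(p) - log(-(1 - p)*e^(t) + 1)
K′(t) = (-p*e^(t) + e^(t))/(p*e^(t) - e^(t) + 1)
K′′(t) = (-p*e^(t) + e^(t))/(p^2*e^(2*t) - 2*p*e^(2*t) + 2*p*e^(t) + e^(2*t) - 2*e^(t) + 1)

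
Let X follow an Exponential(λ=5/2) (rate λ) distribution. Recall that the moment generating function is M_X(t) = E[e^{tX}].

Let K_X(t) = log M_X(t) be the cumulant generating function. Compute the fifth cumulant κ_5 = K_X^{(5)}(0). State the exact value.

κ_5 = K^(5)(0) = 768/3125

M_X(t) = 5/(2*(5/2 - t))
K_X(t) = log M_X(t) = -log(5/2 - t) - log(2) + log(5)
K^(5)(t) = -768/(32*t^5 - 400*t^4 + 2000*t^3 - 5000*t^2 + 6250*t - 3125)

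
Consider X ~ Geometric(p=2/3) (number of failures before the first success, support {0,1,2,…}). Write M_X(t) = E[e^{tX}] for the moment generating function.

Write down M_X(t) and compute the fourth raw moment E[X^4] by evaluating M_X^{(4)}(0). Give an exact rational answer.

E[X^4] = M′′′′(0) = 10

M_X(t) = 2/(3*(1 - e^(t)/3))
M′(t) = 2*e^(t)/(e^(2*t) - 6*e^(t) + 9)
M′′(t) = (-2*e^(2*t) - 6*e^(t))/(e^(3*t) - 9*e^(2*t) + 27*e^(t) - 27)
M′′′(t) = (2*e^(3*t) + 24*e^(2*t) + 18*e^(t))/(e^(4*t) - 12*e^(3*t) + 54*e^(2*t) - 108*e^(t) + 81)
M′′′′(t) = (-2*e^(4*t) - 66*e^(3*t) - 198*e^(2*t) - 54*e^(t))/(e^(5*t) - 15*e^(4*t) + 90*e^(3*t) - 270*e^(2*t) + 405*e^(t) - 243)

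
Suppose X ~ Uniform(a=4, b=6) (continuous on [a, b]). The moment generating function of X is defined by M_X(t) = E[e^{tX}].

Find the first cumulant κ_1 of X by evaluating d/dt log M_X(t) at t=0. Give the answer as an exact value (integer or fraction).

M_X(t) = (e^(6*t) - e^(4*t))/(2*t)
K_X(t) = log M_X(t) = -log(t) + log(e^(6*t) - e^(4*t)) - log(2)
dK/dt = (6*t*e^(2*t) - 4*t - e^(2*t) + 1)/(t*e^(2*t) - t)

κ_1 = dK/dt |_{t=0} = 5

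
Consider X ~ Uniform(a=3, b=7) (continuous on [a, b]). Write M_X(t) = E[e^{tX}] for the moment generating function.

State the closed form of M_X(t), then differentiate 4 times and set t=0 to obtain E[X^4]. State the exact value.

E[X^4] = D^4[M](0) = 4141/5

M_X(t) = (e^(7*t) - e^(3*t))/(4*t)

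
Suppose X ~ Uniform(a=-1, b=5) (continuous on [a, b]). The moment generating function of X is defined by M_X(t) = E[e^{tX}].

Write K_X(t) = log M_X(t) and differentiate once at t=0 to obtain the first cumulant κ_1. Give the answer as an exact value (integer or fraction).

κ_1 = dK/dt |_{t=0} = 2

M_X(t) = (e^(5*t) - e^(-t))/(6*t)
K_X(t) = log M_X(t) = -log(t) + log(e^(5*t) - e^(-t)) - log(6)
dK/dt = (5*t*e^(6*t) + t - e^(6*t) + 1)/(t*e^(6*t) - t)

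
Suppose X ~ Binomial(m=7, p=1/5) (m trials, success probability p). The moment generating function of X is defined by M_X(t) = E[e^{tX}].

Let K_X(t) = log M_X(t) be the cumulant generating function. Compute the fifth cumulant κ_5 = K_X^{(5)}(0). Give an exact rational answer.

κ_5 = K^(5)(0) = -1932/3125

M_X(t) = (e^(t)/5 + 4/5)^7
K_X(t) = log M_X(t) = 7*log(e^(t)/5 + 4/5)
K^(5)(t) = (-28*e^(4*t) + 1232*e^(3*t) - 4928*e^(2*t) + 1792*e^(t))/(e^(5*t) + 20*e^(4*t) + 160*e^(3*t) + 640*e^(2*t) + 1280*e^(t) + 1024)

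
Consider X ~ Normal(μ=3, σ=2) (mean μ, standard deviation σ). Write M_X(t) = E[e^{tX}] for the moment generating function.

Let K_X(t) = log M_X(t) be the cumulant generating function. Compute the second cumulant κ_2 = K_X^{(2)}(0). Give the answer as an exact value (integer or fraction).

M_X(t) = e^(2*t^2 + 3*t)
K_X(t) = log M_X(t) = 2*t^2 + 3*t
K^(2)(t) = 4

κ_2 = K^(2)(0) = 4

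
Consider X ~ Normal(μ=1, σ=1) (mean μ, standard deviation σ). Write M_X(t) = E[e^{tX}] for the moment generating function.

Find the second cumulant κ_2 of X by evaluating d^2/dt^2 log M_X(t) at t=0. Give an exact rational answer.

M_X(t) = e^(t^2/2 + t)
K_X(t) = log M_X(t) = t^2/2 + t
dK/dt = t + 1
d^2K/dt^2 = 1

κ_2 = d^2K/dt^2 |_{t=0} = 1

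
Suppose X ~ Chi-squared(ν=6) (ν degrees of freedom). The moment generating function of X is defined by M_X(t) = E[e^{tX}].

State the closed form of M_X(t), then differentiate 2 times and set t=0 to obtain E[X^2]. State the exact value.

E[X^2] = D^2[M](0) = 48

M_X(t) = (1 - 2*t)^(-3)
D^2[M](t) = -48/(32*t^5 - 80*t^4 + 80*t^3 - 40*t^2 + 10*t - 1)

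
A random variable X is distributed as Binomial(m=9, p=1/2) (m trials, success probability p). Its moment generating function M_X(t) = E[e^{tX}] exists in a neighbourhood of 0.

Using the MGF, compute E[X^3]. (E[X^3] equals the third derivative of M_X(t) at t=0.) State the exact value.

E[X^3] = M′′′(0) = 243/2

M_X(t) = (e^(t)/2 + 1/2)^9
M′(t) = 9*e^(9*t)/512 + 9*e^(8*t)/64 + 63*e^(7*t)/128 + 63*e^(6*t)/64 + 315*e^(5*t)/256 + 63*e^(4*t)/64 + 63*e^(3*t)/128 + 9*e^(2*t)/64 + 9*e^(t)/512
M′′(t) = 81*e^(9*t)/512 + 9*e^(8*t)/8 + 441*e^(7*t)/128 + 189*e^(6*t)/32 + 1575*e^(5*t)/256 + 63*e^(4*t)/16 + 189*e^(3*t)/128 + 9*e^(2*t)/32 + 9*e^(t)/512
M′′′(t) = 729*e^(9*t)/512 + 9*e^(8*t) + 3087*e^(7*t)/128 + 567*e^(6*t)/16 + 7875*e^(5*t)/256 + 63*e^(4*t)/4 + 567*e^(3*t)/128 + 9*e^(2*t)/16 + 9*e^(t)/512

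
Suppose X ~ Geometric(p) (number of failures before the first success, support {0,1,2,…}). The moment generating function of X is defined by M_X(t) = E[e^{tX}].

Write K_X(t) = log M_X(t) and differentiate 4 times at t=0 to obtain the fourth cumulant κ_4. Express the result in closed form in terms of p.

M_X(t) = p/(-(1 - p)*e^(t) + 1)
K_X(t) = log M_X(t) = log(p) - log(-(1 - p)*e^(t) + 1)
K′(t) = (-p*e^(t) + e^(t))/(p*e^(t) - e^(t) + 1)
K′′(t) = (-p*e^(t) + e^(t))/(p^2*e^(2*t) - 2*p*e^(2*t) + 2*p*e^(t) + e^(2*t) - 2*e^(t) + 1)

κ_4 = K′′′′(0) = (-p^3 + 7*p^2 - 12*p + 6)/p^4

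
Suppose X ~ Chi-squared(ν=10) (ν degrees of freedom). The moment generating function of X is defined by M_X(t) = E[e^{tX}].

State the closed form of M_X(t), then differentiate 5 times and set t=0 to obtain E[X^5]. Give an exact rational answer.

M_X(t) = (1 - 2*t)^(-5)
M^(5)(t) = 483840/(1024*t^10 - 5120*t^9 + 11520*t^8 - 15360*t^7 + 13440*t^6 - 8064*t^5 + 3360*t^4 - 960*t^3 + 180*t^2 - 20*t + 1)

E[X^5] = M^(5)(0) = 483840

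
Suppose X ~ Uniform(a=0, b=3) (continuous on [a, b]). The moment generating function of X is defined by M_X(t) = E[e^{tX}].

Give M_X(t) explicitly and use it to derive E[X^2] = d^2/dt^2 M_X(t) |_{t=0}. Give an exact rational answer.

M_X(t) = (e^(3*t) - 1)/(3*t)
D^2[M](t) = (9*t^2*e^(3*t) - 6*t*e^(3*t) + 2*e^(3*t) - 2)/(3*t^3)

E[X^2] = D^2[M](0) = 3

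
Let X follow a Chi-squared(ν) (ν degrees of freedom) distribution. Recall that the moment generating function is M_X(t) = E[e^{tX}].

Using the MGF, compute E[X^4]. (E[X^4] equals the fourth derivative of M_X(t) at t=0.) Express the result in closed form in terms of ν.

E[X^4] = M^(4)(0) = ν*(ν^3 + 12*ν^2 + 44*ν + 48)

M_X(t) = (1 - 2*t)^(-ν/2)
M^(4)(t) = (ν^4 + 12*ν^3 + 44*ν^2 + 48*ν)/(16*t^4*(1 - 2*t)^(ν/2) - 32*t^3*(1 - 2*t)^(ν/2) + 24*t^2*(1 - 2*t)^(ν/2) - 8*t*(1 - 2*t)^(ν/2) + (1 - 2*t)^(ν/2))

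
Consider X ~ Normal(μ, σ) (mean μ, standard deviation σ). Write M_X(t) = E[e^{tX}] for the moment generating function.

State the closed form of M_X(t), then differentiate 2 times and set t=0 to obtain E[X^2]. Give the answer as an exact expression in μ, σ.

E[X^2] = M′′(0) = μ^2 + σ^2

M_X(t) = e^(μ*t + σ^2*t^2/2)
M′(t) = μ*e^(μ*t)*e^(σ^2*t^2/2) + σ^2*t*e^(μ*t)*e^(σ^2*t^2/2)
M′′(t) = μ^2*e^(μ*t)*e^(σ^2*t^2/2) + 2*μ*σ^2*t*e^(μ*t)*e^(σ^2*t^2/2) + σ^4*t^2*e^(μ*t)*e^(σ^2*t^2/2) + σ^2*e^(μ*t)*e^(σ^2*t^2/2)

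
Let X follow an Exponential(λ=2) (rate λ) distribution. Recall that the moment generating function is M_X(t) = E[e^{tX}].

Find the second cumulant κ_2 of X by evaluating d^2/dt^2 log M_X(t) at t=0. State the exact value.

M_X(t) = 2/(2 - t)
K_X(t) = log M_X(t) = -log(2 - t) + log(2)
K′(t) = -1/(t - 2)
K′′(t) = 1/(t^2 - 4*t + 4)

κ_2 = K′′(0) = 1/4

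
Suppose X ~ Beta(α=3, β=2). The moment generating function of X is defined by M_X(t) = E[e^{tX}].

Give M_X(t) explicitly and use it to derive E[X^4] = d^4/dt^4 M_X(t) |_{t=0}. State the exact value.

M_X(t) = ₁F₁(3; 5; t)
D^4[M](t) = 3*₁F₁(7; 9; t)/14

E[X^4] = D^4[M](0) = 3/14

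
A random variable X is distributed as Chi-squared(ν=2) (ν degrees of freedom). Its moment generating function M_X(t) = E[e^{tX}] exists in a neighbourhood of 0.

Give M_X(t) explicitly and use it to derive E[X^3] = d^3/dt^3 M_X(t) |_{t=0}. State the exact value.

M_X(t) = 1/(1 - 2*t)
D^3[M](t) = 48/(16*t^4 - 32*t^3 + 24*t^2 - 8*t + 1)

E[X^3] = D^3[M](0) = 48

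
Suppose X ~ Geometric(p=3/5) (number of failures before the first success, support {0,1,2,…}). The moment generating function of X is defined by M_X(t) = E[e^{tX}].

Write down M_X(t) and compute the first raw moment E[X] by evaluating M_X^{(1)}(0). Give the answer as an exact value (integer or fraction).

M_X(t) = 3/(5*(1 - 2*e^(t)/5))
dM/dt = 6*e^(t)/(4*e^(2*t) - 20*e^(t) + 25)

E[X] = dM/dt |_{t=0} = 2/3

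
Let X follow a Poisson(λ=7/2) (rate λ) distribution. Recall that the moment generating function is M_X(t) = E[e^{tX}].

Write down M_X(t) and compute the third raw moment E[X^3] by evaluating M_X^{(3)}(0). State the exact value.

E[X^3] = M′′′(0) = 665/8

M_X(t) = e^(7*e^(t)/2 - 7/2)
M′(t) = 7*e^(-7/2)*e^(t)*e^(7*e^(t)/2)/2
M′′(t) = (49*e^(2*t)*e^(7*e^(t)/2) + 14*e^(t)*e^(7*e^(t)/2))*e^(-7/2)/4
M′′′(t) = (343*e^(3*t)*e^(7*e^(t)/2) + 294*e^(2*t)*e^(7*e^(t)/2) + 28*e^(t)*e^(7*e^(t)/2))*e^(-7/2)/8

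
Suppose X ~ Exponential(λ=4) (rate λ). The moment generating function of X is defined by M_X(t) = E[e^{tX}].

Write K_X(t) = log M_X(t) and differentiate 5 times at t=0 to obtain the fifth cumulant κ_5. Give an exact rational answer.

κ_5 = K^(5)(0) = 3/128

M_X(t) = 4/(4 - t)
K_X(t) = log M_X(t) = -log(4 - t) + 2*log(2)
K^(5)(t) = -24/(t^5 - 20*t^4 + 160*t^3 - 640*t^2 + 1280*t - 1024)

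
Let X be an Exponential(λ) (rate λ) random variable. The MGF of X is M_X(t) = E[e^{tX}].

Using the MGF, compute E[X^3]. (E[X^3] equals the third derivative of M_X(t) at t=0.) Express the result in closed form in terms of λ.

M_X(t) = λ/(λ - t)
dM/dt = λ/(λ^2 - 2*λ*t + t^2)
d^2M/dt^2 = -2*λ/(-λ^3 + 3*λ^2*t - 3*λ*t^2 + t^3)
d^3M/dt^3 = 6*λ/(λ^4 - 4*λ^3*t + 6*λ^2*t^2 - 4*λ*t^3 + t^4)

E[X^3] = d^3M/dt^3 |_{t=0} = 6/λ^3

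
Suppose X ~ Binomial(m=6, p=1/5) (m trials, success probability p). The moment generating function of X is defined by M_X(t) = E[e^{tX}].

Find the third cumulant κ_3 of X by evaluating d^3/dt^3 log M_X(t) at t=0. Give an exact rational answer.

M_X(t) = (e^(t)/5 + 4/5)^6
K_X(t) = log M_X(t) = 6*log(e^(t)/5 + 4/5)
K^(3)(t) = (-24*e^(2*t) + 96*e^(t))/(e^(3*t) + 12*e^(2*t) + 48*e^(t) + 64)

κ_3 = K^(3)(0) = 72/125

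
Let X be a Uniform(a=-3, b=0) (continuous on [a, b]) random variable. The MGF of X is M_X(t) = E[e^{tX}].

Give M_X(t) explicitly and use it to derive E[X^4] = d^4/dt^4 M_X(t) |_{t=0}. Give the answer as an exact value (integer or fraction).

E[X^4] = D^4[M](0) = 81/5

M_X(t) = (1 - e^(-3*t))/(3*t)
D^4[M](t) = (-27*t^4 - 36*t^3 - 36*t^2 - 24*t + 8*e^(3*t) - 8)*e^(-3*t)/t^5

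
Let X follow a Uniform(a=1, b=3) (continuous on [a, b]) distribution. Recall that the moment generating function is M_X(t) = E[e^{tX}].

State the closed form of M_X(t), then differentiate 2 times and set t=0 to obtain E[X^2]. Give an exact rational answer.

E[X^2] = M′′(0) = 13/3

M_X(t) = (e^(3*t) - e^(t))/(2*t)
M′(t) = (3*t*e^(3*t) - t*e^(t) - e^(3*t) + e^(t))/(2*t^2)
M′′(t) = (9*t^2*e^(3*t) - t^2*e^(t) - 6*t*e^(3*t) + 2*t*e^(t) + 2*e^(3*t) - 2*e^(t))/(2*t^3)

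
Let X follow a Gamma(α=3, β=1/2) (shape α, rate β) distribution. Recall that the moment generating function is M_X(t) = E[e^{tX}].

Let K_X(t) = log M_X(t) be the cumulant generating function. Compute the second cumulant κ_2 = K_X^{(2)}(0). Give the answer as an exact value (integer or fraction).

M_X(t) = 1/(8*(1/2 - t)^3)
K_X(t) = log M_X(t) = -3*log(1/2 - t) - 3*log(2)
K′(t) = -6/(2*t - 1)
K′′(t) = 12/(4*t^2 - 4*t + 1)

κ_2 = K′′(0) = 12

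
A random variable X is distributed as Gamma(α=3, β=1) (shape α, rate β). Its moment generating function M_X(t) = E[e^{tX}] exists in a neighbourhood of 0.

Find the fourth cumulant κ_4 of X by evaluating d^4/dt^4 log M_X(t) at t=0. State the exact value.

M_X(t) = (1 - t)^(-3)
K_X(t) = log M_X(t) = -3*log(1 - t)
D^4[K](t) = 18/(t^4 - 4*t^3 + 6*t^2 - 4*t + 1)

κ_4 = D^4[K](0) = 18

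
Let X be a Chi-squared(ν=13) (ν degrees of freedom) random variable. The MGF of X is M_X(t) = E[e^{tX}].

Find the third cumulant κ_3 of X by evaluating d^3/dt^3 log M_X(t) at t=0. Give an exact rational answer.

M_X(t) = (1 - 2*t)^(-13/2)
K_X(t) = log M_X(t) = -13*log(1 - 2*t)/2
K′(t) = -13/(2*t - 1)
K′′(t) = 26/(4*t^2 - 4*t + 1)
K′′′(t) = -104/(8*t^3 - 12*t^2 + 6*t - 1)

κ_3 = K′′′(0) = 104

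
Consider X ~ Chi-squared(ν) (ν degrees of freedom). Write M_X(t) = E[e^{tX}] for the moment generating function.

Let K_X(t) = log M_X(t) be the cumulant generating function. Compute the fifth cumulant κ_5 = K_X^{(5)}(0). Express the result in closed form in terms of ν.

κ_5 = K^(5)(0) = 384*ν

M_X(t) = (1 - 2*t)^(-ν/2)
K_X(t) = log M_X(t) = -ν*log(1 - 2*t)/2
K^(5)(t) = -384*ν/(32*t^5 - 80*t^4 + 80*t^3 - 40*t^2 + 10*t - 1)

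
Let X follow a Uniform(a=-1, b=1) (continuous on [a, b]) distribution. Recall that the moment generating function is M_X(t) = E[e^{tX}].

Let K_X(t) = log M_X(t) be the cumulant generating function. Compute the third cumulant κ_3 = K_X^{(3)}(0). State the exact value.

M_X(t) = (e^(t) - e^(-t))/(2*t)
K_X(t) = log M_X(t) = -log(t) + log(e^(t) - e^(-t)) - log(2)
D^3[K](t) = (8*t^3*e^(4*t) + 8*t^3*e^(2*t) - 2*e^(6*t) + 6*e^(4*t) - 6*e^(2*t) + 2)/(t^3*e^(6*t) - 3*t^3*e^(4*t) + 3*t^3*e^(2*t) - t^3)

κ_3 = D^3[K](0) = 0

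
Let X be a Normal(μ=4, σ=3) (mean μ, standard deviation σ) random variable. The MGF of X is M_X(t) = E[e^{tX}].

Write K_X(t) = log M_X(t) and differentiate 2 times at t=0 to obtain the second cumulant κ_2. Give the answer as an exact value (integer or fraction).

M_X(t) = e^(9*t^2/2 + 4*t)
K_X(t) = log M_X(t) = 9*t^2/2 + 4*t
K^(2)(t) = 9

κ_2 = K^(2)(0) = 9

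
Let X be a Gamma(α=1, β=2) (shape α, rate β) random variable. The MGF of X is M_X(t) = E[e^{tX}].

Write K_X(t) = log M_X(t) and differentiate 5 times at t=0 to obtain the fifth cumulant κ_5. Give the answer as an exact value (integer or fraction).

κ_5 = D^5[K](0) = 3/4

M_X(t) = 2/(2 - t)
K_X(t) = log M_X(t) = -log(2 - t) + log(2)
D^5[K](t) = -24/(t^5 - 10*t^4 + 40*t^3 - 80*t^2 + 80*t - 32)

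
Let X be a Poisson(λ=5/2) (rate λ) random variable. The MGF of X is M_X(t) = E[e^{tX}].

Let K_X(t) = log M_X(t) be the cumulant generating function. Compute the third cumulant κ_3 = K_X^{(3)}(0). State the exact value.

M_X(t) = e^(5*e^(t)/2 - 5/2)
K_X(t) = log M_X(t) = 5*e^(t)/2 - 5/2
dK/dt = 5*e^(t)/2
d^2K/dt^2 = 5*e^(t)/2
d^3K/dt^3 = 5*e^(t)/2

κ_3 = d^3K/dt^3 |_{t=0} = 5/2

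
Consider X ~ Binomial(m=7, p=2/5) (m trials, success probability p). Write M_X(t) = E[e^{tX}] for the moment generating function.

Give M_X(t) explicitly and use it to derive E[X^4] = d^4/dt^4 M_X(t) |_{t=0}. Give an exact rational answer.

E[X^4] = d^4M/dt^4 |_{t=0} = 18998/125

M_X(t) = (2*e^(t)/5 + 3/5)^7
dM/dt = 896*e^(7*t)/78125 + 8064*e^(6*t)/78125 + 6048*e^(5*t)/15625 + 12096*e^(4*t)/15625 + 13608*e^(3*t)/15625 + 40824*e^(2*t)/78125 + 10206*e^(t)/78125
d^2M/dt^2 = 6272*e^(7*t)/78125 + 48384*e^(6*t)/78125 + 6048*e^(5*t)/3125 + 48384*e^(4*t)/15625 + 40824*e^(3*t)/15625 + 81648*e^(2*t)/78125 + 10206*e^(t)/78125
d^3M/dt^3 = 43904*e^(7*t)/78125 + 290304*e^(6*t)/78125 + 6048*e^(5*t)/625 + 193536*e^(4*t)/15625 + 122472*e^(3*t)/15625 + 163296*e^(2*t)/78125 + 10206*e^(t)/78125
d^4M/dt^4 = 307328*e^(7*t)/78125 + 1741824*e^(6*t)/78125 + 6048*e^(5*t)/125 + 774144*e^(4*t)/15625 + 367416*e^(3*t)/15625 + 326592*e^(2*t)/78125 + 10206*e^(t)/78125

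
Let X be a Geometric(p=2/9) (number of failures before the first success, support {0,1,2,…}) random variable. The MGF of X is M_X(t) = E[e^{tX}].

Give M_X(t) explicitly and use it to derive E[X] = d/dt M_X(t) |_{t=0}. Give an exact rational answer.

E[X] = M^(1)(0) = 7/2

M_X(t) = 2/(9*(1 - 7*e^(t)/9))
M^(1)(t) = 14*e^(t)/(49*e^(2*t) - 126*e^(t) + 81)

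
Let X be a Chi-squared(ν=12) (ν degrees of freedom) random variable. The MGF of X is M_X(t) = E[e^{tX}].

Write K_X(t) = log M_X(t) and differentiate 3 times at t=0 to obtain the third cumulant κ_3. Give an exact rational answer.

M_X(t) = (1 - 2*t)^(-6)
K_X(t) = log M_X(t) = -6*log(1 - 2*t)
D^3[K](t) = -96/(8*t^3 - 12*t^2 + 6*t - 1)

κ_3 = D^3[K](0) = 96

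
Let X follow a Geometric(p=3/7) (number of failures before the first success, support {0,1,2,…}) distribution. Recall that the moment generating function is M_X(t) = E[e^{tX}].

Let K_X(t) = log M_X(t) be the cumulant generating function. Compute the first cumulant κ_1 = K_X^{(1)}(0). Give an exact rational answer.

M_X(t) = 3/(7*(1 - 4*e^(t)/7))
K_X(t) = log M_X(t) = -log(1 - 4*e^(t)/7) - log(7) + log(3)
D[K](t) = -4*e^(t)/(4*e^(t) - 7)

κ_1 = D[K](0) = 4/3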